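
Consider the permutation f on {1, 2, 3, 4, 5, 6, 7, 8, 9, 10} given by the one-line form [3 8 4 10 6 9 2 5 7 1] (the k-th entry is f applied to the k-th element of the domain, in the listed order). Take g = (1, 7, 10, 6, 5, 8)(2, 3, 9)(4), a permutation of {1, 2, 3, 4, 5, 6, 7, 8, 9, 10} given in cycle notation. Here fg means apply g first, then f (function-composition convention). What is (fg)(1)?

(fg)(1) = f(g(1)). g(1) = 7, then f(7) = 2. So (fg)(1) = 2.

2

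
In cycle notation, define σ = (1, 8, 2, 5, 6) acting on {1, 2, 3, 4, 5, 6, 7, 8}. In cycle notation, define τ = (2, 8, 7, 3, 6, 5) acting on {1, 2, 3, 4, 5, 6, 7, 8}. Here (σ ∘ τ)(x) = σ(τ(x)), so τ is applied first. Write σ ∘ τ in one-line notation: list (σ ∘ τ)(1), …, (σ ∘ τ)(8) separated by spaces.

8 2 1 4 5 6 3 7

For each element, apply τ then σ: 1 → 1 → 8; 2 → 8 → 2; 3 → 6 → 1; 4 → 4 → 4; 5 → 2 → 5; 6 → 5 → 6; 7 → 3 → 3; 8 → 7 → 7.
So σ ∘ τ in one-line form is 8 2 1 4 5 6 3 7.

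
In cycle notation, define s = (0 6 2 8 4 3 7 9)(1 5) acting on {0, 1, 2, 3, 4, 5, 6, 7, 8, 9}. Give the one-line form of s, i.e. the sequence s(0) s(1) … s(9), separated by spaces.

Reading each image from the cycles: 0→6, 1→5, 2→8, 3→7, 4→3, 5→1, 6→2, 7→9, 8→4, 9→0.
Listing these in domain order gives 6 5 8 7 3 1 2 9 4 0.

6 5 8 7 3 1 2 9 4 0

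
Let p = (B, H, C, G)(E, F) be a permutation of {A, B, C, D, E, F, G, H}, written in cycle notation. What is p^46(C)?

B

C lies in the 4-cycle (B, H, C, G).
Since the cycle has length 4, p^46 acts on it the same as p^2 (46 mod 4 = 2).
Advancing 2 steps from C: C → G → B.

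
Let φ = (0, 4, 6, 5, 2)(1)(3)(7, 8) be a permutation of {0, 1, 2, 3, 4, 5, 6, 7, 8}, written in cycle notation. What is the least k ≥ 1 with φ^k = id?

10

The cycle type of φ is (5, 2, 1, 1).
Since disjoint cycles commute, ord(φ) = lcm(5, 2) = 10.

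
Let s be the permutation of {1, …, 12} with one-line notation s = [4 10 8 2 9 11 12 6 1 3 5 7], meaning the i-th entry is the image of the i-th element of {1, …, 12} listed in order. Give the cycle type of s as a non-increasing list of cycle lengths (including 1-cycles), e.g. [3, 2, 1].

The disjoint cycles are (1 4 2 10 3 8 6 11 5 9)(7 12), with lengths 10, 2 in non-increasing order.

[10, 2]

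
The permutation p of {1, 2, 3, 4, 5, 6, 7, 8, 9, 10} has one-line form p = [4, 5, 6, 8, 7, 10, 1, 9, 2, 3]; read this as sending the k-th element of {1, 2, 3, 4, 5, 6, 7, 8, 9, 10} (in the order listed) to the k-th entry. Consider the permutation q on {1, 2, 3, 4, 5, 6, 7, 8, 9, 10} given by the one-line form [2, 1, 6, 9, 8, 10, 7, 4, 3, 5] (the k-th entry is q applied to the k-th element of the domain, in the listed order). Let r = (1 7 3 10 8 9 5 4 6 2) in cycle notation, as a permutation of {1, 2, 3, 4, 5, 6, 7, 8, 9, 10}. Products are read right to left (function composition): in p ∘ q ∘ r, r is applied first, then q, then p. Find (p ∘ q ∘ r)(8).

6

Chase 8: r(8) = 9; q(9) = 3; p(3) = 6. Hence (p ∘ q ∘ r)(8) = 6.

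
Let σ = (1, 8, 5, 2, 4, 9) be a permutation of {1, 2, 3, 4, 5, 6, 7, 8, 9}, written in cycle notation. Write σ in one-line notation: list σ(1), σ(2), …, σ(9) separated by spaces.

8 4 3 9 2 6 7 5 1

Image by image: 1↦8, 2↦4, 3↦3, 4↦9, 5↦2, 6↦6, 7↦7, 8↦5, 9↦1.
So the one-line form is 8 4 3 9 2 6 7 5 1.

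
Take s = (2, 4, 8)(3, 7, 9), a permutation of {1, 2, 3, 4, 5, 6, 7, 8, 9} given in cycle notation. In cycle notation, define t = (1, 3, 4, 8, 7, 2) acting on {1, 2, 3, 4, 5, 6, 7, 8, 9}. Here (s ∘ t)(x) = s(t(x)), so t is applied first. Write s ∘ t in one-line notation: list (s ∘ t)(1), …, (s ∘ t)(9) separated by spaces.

7 1 8 2 5 6 4 9 3

(s ∘ t)(x) = s(t(x)). Computing each image: s(t(1)) = s(3) = 7, s(t(2)) = s(1) = 1, s(t(3)) = s(4) = 8, s(t(4)) = s(8) = 2, s(t(5)) = s(5) = 5, s(t(6)) = s(6) = 6, s(t(7)) = s(2) = 4, s(t(8)) = s(7) = 9, s(t(9)) = s(9) = 3.
Hence s ∘ t = [7 1 8 2 5 6 4 9 3].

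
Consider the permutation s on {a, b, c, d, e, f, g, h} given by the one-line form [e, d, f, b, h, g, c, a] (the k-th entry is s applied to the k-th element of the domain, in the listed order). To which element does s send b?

d

b is element number 2 of the domain, and entry number 2 of the one-line form is d, so s(b) = d.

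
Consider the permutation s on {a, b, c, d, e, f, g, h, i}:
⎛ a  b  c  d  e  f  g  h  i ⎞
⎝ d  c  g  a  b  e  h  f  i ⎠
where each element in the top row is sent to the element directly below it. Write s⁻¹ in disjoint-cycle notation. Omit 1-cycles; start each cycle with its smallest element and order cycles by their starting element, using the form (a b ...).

The cycle decomposition of s is (a d)(b c g h f e).
The inverse reverses every cycle; in canonical form, s⁻¹ = (a d)(b e f h g c).

(a d)(b e f h g c)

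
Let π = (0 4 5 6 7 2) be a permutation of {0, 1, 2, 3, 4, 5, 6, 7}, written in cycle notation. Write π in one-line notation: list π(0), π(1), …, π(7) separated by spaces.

4 1 0 3 5 6 7 2

Image by image: 0↦4, 1↦1, 2↦0, 3↦3, 4↦5, 5↦6, 6↦7, 7↦2.
Listing these in domain order gives 4 1 0 3 5 6 7 2.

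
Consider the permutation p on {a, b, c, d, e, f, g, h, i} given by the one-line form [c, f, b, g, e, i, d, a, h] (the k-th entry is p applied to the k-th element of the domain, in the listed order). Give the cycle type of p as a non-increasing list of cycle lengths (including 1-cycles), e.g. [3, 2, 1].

[6, 2, 1]

The disjoint cycles are (a, c, b, f, i, h)(d, g)(e), with lengths 6, 2, 1 in non-increasing order.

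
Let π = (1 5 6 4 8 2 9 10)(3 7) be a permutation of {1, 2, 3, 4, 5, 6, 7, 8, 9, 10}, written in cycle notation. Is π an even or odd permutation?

The cycle lengths are 8, 2.
A cycle is odd iff its length is even; π has 2 even-length cycles, so sgn(π) = (−1)^2 and π is even.

even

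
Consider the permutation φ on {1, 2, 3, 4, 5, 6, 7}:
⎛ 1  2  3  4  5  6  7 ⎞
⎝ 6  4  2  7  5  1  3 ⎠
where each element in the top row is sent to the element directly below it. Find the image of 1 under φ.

6

The entry below 1 in the array is 6, so φ(1) = 6.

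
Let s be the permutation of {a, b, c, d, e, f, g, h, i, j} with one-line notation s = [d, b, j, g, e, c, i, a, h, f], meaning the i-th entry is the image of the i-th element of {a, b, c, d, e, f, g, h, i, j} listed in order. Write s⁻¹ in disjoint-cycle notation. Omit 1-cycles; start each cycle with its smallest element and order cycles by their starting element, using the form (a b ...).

(a h i g d)(c f j)

First write s in disjoint cycles: (a d g i h)(c j f).
The inverse reverses every cycle; in canonical form, s⁻¹ = (a h i g d)(c f j).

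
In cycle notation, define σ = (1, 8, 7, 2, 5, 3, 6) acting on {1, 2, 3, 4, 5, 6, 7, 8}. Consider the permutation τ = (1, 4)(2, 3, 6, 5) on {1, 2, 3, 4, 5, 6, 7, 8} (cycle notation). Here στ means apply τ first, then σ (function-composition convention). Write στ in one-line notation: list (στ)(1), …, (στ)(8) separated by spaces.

(στ)(x) = σ(τ(x)). Computing each image: σ(τ(1)) = σ(4) = 4, σ(τ(2)) = σ(3) = 6, σ(τ(3)) = σ(6) = 1, σ(τ(4)) = σ(1) = 8, σ(τ(5)) = σ(2) = 5, σ(τ(6)) = σ(5) = 3, σ(τ(7)) = σ(7) = 2, σ(τ(8)) = σ(8) = 7.
Hence στ = [4 6 1 8 5 3 2 7].

4 6 1 8 5 3 2 7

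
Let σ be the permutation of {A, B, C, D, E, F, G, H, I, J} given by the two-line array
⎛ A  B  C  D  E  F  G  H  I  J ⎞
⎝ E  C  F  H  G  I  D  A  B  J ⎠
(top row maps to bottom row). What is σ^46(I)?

Tracing I → B → … returns to I after 4 steps, so I lies in a 4-cycle (B, C, F, I).
Powers repeat with period 4 on this cycle, and 46 mod 4 = 2, so σ^46(I) = σ^2(I).
Stepping 2 places around the cycle: I → B → C.

C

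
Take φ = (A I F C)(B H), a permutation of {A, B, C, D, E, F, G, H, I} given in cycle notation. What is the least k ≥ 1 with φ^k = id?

The cycle type of φ is (4, 2, 1, 1, 1).
The order of φ is the least common multiple of its cycle lengths: lcm(4, 2) = 4.

4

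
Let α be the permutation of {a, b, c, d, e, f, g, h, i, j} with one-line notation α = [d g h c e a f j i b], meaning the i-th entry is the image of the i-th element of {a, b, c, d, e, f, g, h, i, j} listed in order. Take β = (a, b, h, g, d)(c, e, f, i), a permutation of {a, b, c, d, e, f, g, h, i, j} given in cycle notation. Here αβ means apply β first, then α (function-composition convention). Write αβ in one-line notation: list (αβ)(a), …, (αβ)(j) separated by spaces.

(αβ)(x) = α(β(x)). Computing each image: α(β(a)) = α(b) = g, α(β(b)) = α(h) = j, α(β(c)) = α(e) = e, α(β(d)) = α(a) = d, α(β(e)) = α(f) = a, α(β(f)) = α(i) = i, α(β(g)) = α(d) = c, α(β(h)) = α(g) = f, α(β(i)) = α(c) = h, α(β(j)) = α(j) = b.
Hence αβ = [g j e d a i c f h b].

g j e d a i c f h b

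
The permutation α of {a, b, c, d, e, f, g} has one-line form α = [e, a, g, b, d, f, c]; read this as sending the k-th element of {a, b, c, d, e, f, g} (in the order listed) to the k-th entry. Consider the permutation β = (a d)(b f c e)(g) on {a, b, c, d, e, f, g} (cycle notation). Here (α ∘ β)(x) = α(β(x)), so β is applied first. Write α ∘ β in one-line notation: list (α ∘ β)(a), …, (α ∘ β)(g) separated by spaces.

(α ∘ β)(x) = α(β(x)). Computing each image: α(β(a)) = α(d) = b, α(β(b)) = α(f) = f, α(β(c)) = α(e) = d, α(β(d)) = α(a) = e, α(β(e)) = α(b) = a, α(β(f)) = α(c) = g, α(β(g)) = α(g) = c.
Hence α ∘ β = [b f d e a g c].

b f d e a g c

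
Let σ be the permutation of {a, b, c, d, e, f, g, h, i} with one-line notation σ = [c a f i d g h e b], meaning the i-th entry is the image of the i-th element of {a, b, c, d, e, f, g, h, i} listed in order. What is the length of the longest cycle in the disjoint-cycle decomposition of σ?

Decomposing into disjoint cycles gives (a c f g h e d i b); the longest has length 9.

9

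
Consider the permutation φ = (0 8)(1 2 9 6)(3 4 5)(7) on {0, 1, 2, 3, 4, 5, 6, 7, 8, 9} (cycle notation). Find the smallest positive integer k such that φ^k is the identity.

The disjoint cycles have lengths 4, 3, 2, 1.
Since disjoint cycles commute, ord(φ) = lcm(4, 3, 2) = 12.

12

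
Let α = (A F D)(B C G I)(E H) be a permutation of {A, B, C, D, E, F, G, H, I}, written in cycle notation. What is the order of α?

The disjoint cycles have lengths 4, 3, 2.
The order is lcm(4, 3, 2) = 12.

12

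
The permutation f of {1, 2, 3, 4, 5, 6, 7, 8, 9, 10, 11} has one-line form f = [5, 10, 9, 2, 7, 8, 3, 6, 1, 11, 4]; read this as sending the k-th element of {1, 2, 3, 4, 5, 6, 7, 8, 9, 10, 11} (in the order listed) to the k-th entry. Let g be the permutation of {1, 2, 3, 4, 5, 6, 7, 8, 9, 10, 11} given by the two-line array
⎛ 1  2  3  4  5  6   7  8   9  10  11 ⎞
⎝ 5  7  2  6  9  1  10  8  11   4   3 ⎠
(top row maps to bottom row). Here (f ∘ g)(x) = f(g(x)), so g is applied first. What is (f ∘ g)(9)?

4

(f ∘ g)(9) = f(g(9)). g(9) = 11, then f(11) = 4. So (f ∘ g)(9) = 4.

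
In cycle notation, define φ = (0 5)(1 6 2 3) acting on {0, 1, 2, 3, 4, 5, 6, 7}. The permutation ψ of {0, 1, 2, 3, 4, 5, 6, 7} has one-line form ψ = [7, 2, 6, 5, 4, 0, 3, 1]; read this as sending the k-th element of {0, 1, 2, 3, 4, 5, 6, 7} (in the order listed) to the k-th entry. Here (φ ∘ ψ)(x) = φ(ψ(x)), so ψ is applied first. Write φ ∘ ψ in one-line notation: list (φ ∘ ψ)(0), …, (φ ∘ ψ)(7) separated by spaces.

7 3 2 0 4 5 1 6

(φ ∘ ψ)(x) = φ(ψ(x)). Computing each image: φ(ψ(0)) = φ(7) = 7, φ(ψ(1)) = φ(2) = 3, φ(ψ(2)) = φ(6) = 2, φ(ψ(3)) = φ(5) = 0, φ(ψ(4)) = φ(4) = 4, φ(ψ(5)) = φ(0) = 5, φ(ψ(6)) = φ(3) = 1, φ(ψ(7)) = φ(1) = 6.
Hence φ ∘ ψ = [7 3 2 0 4 5 1 6].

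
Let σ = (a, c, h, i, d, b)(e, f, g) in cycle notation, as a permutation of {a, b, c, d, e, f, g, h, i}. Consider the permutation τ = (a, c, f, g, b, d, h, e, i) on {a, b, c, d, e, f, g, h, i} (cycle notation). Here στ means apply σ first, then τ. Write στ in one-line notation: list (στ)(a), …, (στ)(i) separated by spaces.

For each element, apply σ then τ: a → c → f; b → a → c; c → h → e; d → b → d; e → f → g; f → g → b; g → e → i; h → i → a; i → d → h.
So στ in one-line form is f c e d g b i a h.

f c e d g b i a h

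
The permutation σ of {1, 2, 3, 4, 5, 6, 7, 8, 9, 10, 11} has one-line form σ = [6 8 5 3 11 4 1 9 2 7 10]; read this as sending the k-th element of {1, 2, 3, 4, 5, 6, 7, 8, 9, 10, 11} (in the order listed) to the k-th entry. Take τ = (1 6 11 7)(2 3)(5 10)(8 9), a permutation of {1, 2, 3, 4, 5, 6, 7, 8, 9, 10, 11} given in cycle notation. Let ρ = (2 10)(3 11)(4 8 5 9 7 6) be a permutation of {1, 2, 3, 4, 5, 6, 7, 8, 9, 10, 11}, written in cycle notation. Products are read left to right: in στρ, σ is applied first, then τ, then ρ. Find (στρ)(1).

(στρ)(1) = ρ(τ(σ(1))). σ(1) = 6, then τ(6) = 11, then ρ(11) = 3, so the result is 3.

3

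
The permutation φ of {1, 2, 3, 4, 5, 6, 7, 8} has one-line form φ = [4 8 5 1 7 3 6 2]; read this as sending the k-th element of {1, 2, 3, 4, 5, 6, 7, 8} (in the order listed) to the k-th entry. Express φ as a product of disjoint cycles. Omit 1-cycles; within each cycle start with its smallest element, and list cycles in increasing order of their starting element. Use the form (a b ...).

From 1: 1 → 4 → 1, closing the cycle (1 4).
Repeating from the next unused element and collecting all non-trivial cycles gives (1 4)(2 8)(3 5 7 6).

(1 4)(2 8)(3 5 7 6)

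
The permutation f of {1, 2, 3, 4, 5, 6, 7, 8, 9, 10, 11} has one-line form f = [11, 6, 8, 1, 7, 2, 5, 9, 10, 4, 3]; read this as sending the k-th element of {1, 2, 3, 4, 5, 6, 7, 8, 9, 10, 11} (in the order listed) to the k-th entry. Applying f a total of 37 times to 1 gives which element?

3

Tracing 1 → 11 → … returns to 1 after 7 steps, so 1 lies in a 7-cycle (1 11 3 8 9 10 4).
Since the cycle has length 7, f^37 acts on it the same as f^2 (37 mod 7 = 2).
Advancing 2 steps from 1: 1 → 11 → 3.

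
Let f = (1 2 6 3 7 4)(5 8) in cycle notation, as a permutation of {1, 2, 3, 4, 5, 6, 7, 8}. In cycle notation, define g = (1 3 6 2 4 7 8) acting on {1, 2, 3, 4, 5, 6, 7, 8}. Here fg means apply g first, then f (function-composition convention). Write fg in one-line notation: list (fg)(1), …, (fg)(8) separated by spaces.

Chase each element through g then f: 1 → 3 → 7; 2 → 4 → 1; 3 → 6 → 3; 4 → 7 → 4; 5 → 5 → 8; 6 → 2 → 6; 7 → 8 → 5; 8 → 1 → 2.
So fg in one-line form is 7 1 3 4 8 6 5 2.

7 1 3 4 8 6 5 2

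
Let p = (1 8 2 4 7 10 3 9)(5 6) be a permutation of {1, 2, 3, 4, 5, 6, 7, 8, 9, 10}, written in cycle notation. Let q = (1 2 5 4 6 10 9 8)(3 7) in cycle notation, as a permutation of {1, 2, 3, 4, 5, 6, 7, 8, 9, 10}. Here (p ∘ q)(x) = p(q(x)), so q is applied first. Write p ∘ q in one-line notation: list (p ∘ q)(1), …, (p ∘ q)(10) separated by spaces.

(p ∘ q)(x) = p(q(x)). Computing each image: p(q(1)) = p(2) = 4, p(q(2)) = p(5) = 6, p(q(3)) = p(7) = 10, p(q(4)) = p(6) = 5, p(q(5)) = p(4) = 7, p(q(6)) = p(10) = 3, p(q(7)) = p(3) = 9, p(q(8)) = p(1) = 8, p(q(9)) = p(8) = 2, p(q(10)) = p(9) = 1.
Hence p ∘ q = [4 6 10 5 7 3 9 8 2 1].

4 6 10 5 7 3 9 8 2 1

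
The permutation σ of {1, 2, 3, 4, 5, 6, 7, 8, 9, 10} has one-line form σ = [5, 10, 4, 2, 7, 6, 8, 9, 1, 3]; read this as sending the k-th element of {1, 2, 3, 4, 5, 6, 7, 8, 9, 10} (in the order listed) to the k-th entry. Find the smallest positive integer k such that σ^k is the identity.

The disjoint-cycle form of σ has cycle lengths 5, 4, 1.
The order of σ is the least common multiple of its cycle lengths: lcm(5, 4) = 20.

20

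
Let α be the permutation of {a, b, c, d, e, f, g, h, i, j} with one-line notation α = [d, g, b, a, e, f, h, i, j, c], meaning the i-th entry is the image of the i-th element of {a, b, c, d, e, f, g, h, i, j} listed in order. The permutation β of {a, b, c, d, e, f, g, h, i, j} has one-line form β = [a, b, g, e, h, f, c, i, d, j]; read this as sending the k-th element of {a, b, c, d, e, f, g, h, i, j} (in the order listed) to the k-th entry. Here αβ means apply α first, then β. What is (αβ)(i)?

j

First apply α: α(i) = j, then β(j) = j. Thus (αβ)(i) = j.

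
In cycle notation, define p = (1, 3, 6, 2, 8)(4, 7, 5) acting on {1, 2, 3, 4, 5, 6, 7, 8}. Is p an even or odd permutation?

even

The cycle lengths are 5, 3.
A cycle is odd iff its length is even; p has 0 even-length cycles, so sgn(p) = (−1)^0 and p is even.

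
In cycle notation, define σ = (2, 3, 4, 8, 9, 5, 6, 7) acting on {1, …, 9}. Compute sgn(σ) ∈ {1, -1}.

The cycle lengths are 8, 1.
A cycle of length ℓ contributes ℓ−1 transpositions, so σ is a product of 7 transpositions — odd.

-1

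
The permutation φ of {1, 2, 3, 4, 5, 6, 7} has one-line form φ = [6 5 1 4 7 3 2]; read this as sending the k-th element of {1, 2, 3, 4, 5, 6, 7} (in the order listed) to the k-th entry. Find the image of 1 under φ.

6

1 is element number 1 of the domain, and entry number 1 of the one-line form is 6, so φ(1) = 6.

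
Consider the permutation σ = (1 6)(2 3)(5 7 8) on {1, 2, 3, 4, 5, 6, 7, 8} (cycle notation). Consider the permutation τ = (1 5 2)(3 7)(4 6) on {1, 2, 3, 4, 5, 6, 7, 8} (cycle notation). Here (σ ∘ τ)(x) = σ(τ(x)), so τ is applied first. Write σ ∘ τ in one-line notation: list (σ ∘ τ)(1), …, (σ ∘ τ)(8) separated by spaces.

7 6 8 1 3 4 2 5

Chase each element through τ then σ: 1 → 5 → 7; 2 → 1 → 6; 3 → 7 → 8; 4 → 6 → 1; 5 → 2 → 3; 6 → 4 → 4; 7 → 3 → 2; 8 → 8 → 5.
So σ ∘ τ in one-line form is 7 6 8 1 3 4 2 5.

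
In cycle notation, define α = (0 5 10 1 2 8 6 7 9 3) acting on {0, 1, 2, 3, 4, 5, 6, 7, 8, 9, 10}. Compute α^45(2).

3

2 lies in the 10-cycle (0 5 10 1 2 8 6 7 9 3).
On a 10-cycle, α^10 is the identity, so α^45 = α^5 there (45 ≡ 5 mod 10).
Advancing 5 steps from 2: 2 → 8 → 6 → 7 → 9 → 3.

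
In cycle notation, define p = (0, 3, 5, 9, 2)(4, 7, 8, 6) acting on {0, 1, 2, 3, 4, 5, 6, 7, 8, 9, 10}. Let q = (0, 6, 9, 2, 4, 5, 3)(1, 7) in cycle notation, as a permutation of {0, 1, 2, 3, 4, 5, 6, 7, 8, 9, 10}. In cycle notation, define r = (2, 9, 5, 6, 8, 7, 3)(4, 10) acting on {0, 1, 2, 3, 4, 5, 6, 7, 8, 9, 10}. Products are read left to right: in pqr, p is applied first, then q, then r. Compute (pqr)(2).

Chase 2: p(2) = 0; q(0) = 6; r(6) = 8. Hence (pqr)(2) = 8.

8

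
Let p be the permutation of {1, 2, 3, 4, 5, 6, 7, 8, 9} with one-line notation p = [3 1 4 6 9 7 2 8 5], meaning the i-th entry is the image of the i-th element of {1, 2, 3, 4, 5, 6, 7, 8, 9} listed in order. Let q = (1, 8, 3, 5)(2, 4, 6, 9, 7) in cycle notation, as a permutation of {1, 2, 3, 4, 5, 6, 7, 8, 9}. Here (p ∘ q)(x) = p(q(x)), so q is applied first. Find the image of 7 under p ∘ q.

(p ∘ q)(7) = p(q(7)). q(7) = 2, then p(2) = 1. So (p ∘ q)(7) = 1.

1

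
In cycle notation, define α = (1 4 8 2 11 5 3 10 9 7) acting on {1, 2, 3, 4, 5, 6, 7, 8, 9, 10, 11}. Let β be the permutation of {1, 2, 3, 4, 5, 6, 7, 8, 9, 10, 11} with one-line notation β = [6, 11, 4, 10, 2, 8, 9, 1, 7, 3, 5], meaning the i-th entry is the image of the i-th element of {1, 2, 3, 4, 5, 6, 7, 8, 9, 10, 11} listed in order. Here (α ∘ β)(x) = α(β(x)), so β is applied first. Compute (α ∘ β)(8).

4

First apply β: β(8) = 1, then α(1) = 4. Thus (α ∘ β)(8) = 4.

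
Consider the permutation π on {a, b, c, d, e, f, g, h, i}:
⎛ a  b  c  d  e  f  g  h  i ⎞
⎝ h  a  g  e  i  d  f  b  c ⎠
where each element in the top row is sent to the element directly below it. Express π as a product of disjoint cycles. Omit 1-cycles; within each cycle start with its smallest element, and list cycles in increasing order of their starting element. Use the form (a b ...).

Iterating π from a gives a → h → b → a; that is the 3-cycle (a h b).
Repeating from the next unused element and collecting all non-trivial cycles gives (a h b)(c g f d e i).

(a h b)(c g f d e i)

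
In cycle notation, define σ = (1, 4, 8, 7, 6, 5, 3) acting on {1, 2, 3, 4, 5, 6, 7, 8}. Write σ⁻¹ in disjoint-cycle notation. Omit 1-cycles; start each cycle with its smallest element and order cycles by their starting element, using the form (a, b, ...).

(1, 3, 5, 6, 7, 8, 4)

The inverse reverses each cycle.
Reversing each cycle of σ and rotating so the smallest element leads gives (1, 3, 5, 6, 7, 8, 4).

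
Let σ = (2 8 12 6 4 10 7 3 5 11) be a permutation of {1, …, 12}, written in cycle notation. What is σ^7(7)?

6

7 lies in the 10-cycle (2 8 12 6 4 10 7 3 5 11).
Stepping 7 places around the cycle: 7 → 3 → 5 → 11 → 2 → 8 → 12 → 6.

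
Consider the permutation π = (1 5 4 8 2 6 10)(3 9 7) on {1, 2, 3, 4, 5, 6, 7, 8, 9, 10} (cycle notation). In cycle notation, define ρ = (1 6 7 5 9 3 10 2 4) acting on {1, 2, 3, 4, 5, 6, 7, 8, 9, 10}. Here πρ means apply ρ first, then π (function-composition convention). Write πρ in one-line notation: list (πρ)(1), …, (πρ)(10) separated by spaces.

10 8 1 5 7 3 4 2 9 6

(πρ)(x) = π(ρ(x)). Computing each image: π(ρ(1)) = π(6) = 10, π(ρ(2)) = π(4) = 8, π(ρ(3)) = π(10) = 1, π(ρ(4)) = π(1) = 5, π(ρ(5)) = π(9) = 7, π(ρ(6)) = π(7) = 3, π(ρ(7)) = π(5) = 4, π(ρ(8)) = π(8) = 2, π(ρ(9)) = π(3) = 9, π(ρ(10)) = π(2) = 6.
Hence πρ = [10 8 1 5 7 3 4 2 9 6].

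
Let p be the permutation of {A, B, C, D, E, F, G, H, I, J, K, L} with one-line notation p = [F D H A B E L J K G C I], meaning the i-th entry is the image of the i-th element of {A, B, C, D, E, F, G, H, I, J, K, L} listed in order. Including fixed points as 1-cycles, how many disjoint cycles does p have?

2

The cycle decomposition is (A, F, E, B, D)(C, H, J, G, L, I, K), which has 2 cycles (counting 1-cycles).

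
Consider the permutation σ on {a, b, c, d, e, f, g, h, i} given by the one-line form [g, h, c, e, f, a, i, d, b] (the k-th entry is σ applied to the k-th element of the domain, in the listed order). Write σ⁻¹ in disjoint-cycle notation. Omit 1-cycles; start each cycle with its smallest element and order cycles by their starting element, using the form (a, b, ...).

The cycle decomposition of σ is (a, g, i, b, h, d, e, f).
Reversing each cycle (and rotating so the smallest element leads) gives σ⁻¹ = (a, f, e, d, h, b, i, g).

(a, f, e, d, h, b, i, g)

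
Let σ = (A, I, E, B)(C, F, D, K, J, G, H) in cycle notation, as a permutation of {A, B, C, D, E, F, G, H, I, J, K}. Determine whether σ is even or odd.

odd

The cycle lengths are 7, 4.
A cycle of length ℓ contributes ℓ−1 transpositions, so σ is a product of 6 + 3 = 9 transpositions — odd.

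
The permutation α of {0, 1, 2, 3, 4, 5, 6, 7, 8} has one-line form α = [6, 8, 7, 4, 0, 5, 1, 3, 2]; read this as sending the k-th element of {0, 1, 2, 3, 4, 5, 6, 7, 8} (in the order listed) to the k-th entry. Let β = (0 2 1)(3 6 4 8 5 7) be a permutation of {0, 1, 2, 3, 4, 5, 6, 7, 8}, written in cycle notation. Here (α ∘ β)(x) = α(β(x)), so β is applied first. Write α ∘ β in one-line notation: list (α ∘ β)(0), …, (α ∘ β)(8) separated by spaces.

7 6 8 1 2 3 0 4 5

(α ∘ β)(x) = α(β(x)). Computing each image: α(β(0)) = α(2) = 7, α(β(1)) = α(0) = 6, α(β(2)) = α(1) = 8, α(β(3)) = α(6) = 1, α(β(4)) = α(8) = 2, α(β(5)) = α(7) = 3, α(β(6)) = α(4) = 0, α(β(7)) = α(3) = 4, α(β(8)) = α(5) = 5.
Hence α ∘ β = [7 6 8 1 2 3 0 4 5].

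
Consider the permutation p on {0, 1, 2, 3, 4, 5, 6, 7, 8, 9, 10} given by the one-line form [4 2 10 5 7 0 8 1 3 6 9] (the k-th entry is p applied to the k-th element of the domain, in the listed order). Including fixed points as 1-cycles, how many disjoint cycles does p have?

1

The cycle decomposition is (0 4 7 1 2 10 9 6 8 3 5), which has 1 cycle (counting 1-cycles).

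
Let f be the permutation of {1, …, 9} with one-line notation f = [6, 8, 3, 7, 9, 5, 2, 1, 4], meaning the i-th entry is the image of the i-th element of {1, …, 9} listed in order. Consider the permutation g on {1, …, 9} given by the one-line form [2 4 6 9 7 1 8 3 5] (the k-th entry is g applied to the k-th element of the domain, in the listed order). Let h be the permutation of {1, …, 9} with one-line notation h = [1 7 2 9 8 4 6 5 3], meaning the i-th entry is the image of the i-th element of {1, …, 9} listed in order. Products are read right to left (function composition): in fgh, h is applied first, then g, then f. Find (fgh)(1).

(fgh)(1) = f(g(h(1))). h(1) = 1, then g(1) = 2, then f(2) = 8, so the result is 8.

8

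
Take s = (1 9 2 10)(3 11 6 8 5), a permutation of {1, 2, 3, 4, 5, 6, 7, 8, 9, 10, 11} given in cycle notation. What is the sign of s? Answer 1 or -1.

-1

The cycle lengths are 5, 4, 1, 1.
A cycle of length ℓ contributes ℓ−1 transpositions, so s is a product of 4 + 3 = 7 transpositions — odd.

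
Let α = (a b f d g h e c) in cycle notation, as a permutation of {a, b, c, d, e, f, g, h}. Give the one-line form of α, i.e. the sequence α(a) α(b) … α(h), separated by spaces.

b f a g c d h e

Each element maps to the next entry in its cycle (wrapping to the front): a↦b, b↦f, c↦a, d↦g, e↦c, f↦d, g↦h, h↦e.
So the one-line form is b f a g c d h e.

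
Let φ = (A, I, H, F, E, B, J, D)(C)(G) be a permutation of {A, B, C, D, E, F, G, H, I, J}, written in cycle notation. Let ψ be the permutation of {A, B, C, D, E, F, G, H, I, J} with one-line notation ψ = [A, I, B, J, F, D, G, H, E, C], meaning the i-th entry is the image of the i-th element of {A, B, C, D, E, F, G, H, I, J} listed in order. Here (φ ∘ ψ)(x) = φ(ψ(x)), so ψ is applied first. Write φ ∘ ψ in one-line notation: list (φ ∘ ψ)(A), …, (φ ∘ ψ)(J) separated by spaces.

I H J D E A G F B C

For each element, apply ψ then φ: A → A → I; B → I → H; C → B → J; D → J → D; E → F → E; F → D → A; G → G → G; H → H → F; I → E → B; J → C → C.
So φ ∘ ψ in one-line form is I H J D E A G F B C.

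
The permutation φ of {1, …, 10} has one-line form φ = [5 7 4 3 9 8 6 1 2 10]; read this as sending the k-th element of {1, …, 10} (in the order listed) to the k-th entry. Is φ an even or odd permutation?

odd

In disjoint-cycle form the cycle lengths are 7, 2, 1.
A cycle of length ℓ contributes ℓ−1 transpositions, so φ is a product of 6 + 1 = 7 transpositions — odd.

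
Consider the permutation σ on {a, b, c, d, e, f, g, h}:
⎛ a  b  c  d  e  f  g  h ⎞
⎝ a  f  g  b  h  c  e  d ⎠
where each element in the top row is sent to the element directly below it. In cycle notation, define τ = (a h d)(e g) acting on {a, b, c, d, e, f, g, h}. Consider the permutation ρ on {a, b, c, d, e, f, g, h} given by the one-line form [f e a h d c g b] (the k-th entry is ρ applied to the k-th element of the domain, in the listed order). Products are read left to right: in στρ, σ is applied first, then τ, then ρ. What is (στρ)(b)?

c

Chase b: σ(b) = f; τ(f) = f; ρ(f) = c. Hence (στρ)(b) = c.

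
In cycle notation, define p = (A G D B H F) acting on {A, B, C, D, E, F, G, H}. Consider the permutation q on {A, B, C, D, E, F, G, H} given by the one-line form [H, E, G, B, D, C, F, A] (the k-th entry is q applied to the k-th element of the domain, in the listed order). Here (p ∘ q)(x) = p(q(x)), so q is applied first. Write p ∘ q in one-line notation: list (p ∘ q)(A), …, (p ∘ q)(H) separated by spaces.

(p ∘ q)(x) = p(q(x)). Computing each image: p(q(A)) = p(H) = F, p(q(B)) = p(E) = E, p(q(C)) = p(G) = D, p(q(D)) = p(B) = H, p(q(E)) = p(D) = B, p(q(F)) = p(C) = C, p(q(G)) = p(F) = A, p(q(H)) = p(A) = G.
Hence p ∘ q = [F E D H B C A G].

F E D H B C A G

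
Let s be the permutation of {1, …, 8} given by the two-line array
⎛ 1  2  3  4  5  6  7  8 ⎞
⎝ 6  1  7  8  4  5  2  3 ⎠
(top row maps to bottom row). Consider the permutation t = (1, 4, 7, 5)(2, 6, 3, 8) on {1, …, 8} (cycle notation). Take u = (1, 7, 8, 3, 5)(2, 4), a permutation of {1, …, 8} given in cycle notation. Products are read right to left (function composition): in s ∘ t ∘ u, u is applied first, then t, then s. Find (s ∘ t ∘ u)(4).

5

Chase 4: u(4) = 2; t(2) = 6; s(6) = 5. Hence (s ∘ t ∘ u)(4) = 5.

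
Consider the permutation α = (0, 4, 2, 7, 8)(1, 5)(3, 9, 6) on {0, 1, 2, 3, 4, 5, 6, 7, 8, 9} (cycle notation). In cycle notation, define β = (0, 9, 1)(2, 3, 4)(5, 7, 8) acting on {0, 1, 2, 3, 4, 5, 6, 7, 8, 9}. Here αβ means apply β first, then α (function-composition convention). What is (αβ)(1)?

β(1) = 0, then α(0) = 4; composing gives (αβ)(1) = 4.

4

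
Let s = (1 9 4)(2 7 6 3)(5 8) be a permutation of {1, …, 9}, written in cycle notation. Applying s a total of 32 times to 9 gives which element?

1

9 lies in the 3-cycle (1 9 4).
Powers repeat with period 3 on this cycle, and 32 mod 3 = 2, so s^32(9) = s^2(9).
Advancing 2 steps from 9: 9 → 4 → 1.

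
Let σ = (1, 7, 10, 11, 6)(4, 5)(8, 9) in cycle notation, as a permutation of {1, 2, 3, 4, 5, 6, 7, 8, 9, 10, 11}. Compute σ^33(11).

7

11 lies in the 5-cycle (1, 7, 10, 11, 6).
Since the cycle has length 5, σ^33 acts on it the same as σ^3 (33 mod 5 = 3).
Advancing 3 steps from 11: 11 → 6 → 1 → 7.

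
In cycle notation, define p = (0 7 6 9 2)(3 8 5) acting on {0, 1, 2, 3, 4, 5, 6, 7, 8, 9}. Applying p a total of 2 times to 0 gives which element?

6

0 lies in the 5-cycle (0 7 6 9 2).
Advancing 2 steps from 0: 0 → 7 → 6.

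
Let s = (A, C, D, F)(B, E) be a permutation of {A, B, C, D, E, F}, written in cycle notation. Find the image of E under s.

E appears in (B, E); the next entry (wrapping around) is B.

B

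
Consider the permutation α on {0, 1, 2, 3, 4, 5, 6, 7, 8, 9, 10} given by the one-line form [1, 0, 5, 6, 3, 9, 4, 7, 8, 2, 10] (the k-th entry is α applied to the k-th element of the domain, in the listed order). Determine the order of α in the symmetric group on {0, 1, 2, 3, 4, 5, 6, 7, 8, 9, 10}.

The disjoint-cycle form of α has cycle lengths 3, 3, 2, 1, 1, 1.
The order of α is the least common multiple of its cycle lengths: lcm(3, 3, 2) = 6.

6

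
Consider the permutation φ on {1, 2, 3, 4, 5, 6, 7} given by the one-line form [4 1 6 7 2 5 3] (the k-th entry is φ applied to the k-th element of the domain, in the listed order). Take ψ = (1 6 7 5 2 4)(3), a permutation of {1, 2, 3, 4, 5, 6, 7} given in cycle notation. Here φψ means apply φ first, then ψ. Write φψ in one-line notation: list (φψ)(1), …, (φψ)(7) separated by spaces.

(φψ)(x) = ψ(φ(x)). Computing each image: ψ(φ(1)) = ψ(4) = 1, ψ(φ(2)) = ψ(1) = 6, ψ(φ(3)) = ψ(6) = 7, ψ(φ(4)) = ψ(7) = 5, ψ(φ(5)) = ψ(2) = 4, ψ(φ(6)) = ψ(5) = 2, ψ(φ(7)) = ψ(3) = 3.
Hence φψ = [1 6 7 5 4 2 3].

1 6 7 5 4 2 3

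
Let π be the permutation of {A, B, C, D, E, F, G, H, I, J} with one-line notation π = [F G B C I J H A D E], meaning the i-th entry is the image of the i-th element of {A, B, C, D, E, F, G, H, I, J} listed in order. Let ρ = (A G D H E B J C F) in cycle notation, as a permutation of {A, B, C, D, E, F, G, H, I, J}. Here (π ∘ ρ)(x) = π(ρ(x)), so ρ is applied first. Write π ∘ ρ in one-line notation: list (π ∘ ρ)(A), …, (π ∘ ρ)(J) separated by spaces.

H E J A G F C I D B

(π ∘ ρ)(x) = π(ρ(x)). Computing each image: π(ρ(A)) = π(G) = H, π(ρ(B)) = π(J) = E, π(ρ(C)) = π(F) = J, π(ρ(D)) = π(H) = A, π(ρ(E)) = π(B) = G, π(ρ(F)) = π(A) = F, π(ρ(G)) = π(D) = C, π(ρ(H)) = π(E) = I, π(ρ(I)) = π(I) = D, π(ρ(J)) = π(C) = B.
Hence π ∘ ρ = [H E J A G F C I D B].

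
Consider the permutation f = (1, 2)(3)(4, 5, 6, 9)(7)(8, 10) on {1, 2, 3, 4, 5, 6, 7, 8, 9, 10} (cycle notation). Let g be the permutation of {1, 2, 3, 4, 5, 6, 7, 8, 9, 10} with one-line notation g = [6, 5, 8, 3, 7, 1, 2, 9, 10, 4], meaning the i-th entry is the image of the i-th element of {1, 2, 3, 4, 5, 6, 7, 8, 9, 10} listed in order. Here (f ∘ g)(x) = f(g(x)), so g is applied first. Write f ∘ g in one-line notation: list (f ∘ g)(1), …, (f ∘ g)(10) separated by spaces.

9 6 10 3 7 2 1 4 8 5

For each element, apply g then f: 1 → 6 → 9; 2 → 5 → 6; 3 → 8 → 10; 4 → 3 → 3; 5 → 7 → 7; 6 → 1 → 2; 7 → 2 → 1; 8 → 9 → 4; 9 → 10 → 8; 10 → 4 → 5.
Collecting the images, f ∘ g = [9 6 10 3 7 2 1 4 8 5].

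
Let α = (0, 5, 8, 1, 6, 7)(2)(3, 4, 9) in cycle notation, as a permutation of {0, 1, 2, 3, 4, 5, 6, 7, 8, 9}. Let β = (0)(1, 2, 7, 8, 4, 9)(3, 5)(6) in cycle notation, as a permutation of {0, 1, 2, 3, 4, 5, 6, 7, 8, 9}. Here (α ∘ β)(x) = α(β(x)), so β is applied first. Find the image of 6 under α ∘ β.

(α ∘ β)(6) = α(β(6)). β(6) = 6, then α(6) = 7. So (α ∘ β)(6) = 7.

7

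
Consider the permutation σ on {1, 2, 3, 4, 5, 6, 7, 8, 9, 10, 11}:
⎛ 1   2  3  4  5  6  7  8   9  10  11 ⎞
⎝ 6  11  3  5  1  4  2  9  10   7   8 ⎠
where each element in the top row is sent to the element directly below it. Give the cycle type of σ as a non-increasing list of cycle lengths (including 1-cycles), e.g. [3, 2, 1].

[6, 4, 1]

The disjoint cycles are (1, 6, 4, 5)(2, 11, 8, 9, 10, 7)(3), with lengths 6, 4, 1 in non-increasing order.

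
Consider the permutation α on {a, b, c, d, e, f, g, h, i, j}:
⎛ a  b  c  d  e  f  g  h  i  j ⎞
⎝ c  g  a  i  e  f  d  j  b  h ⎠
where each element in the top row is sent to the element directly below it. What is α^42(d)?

b

Tracing d → i → … returns to d after 4 steps, so d lies in a 4-cycle (b, g, d, i).
Since the cycle has length 4, α^42 acts on it the same as α^2 (42 mod 4 = 2).
Stepping 2 places around the cycle: d → i → b.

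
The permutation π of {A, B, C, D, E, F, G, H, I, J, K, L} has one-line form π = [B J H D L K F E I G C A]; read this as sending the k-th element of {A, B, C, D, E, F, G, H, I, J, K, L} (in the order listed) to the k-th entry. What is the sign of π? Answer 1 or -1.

In disjoint-cycle form the cycle lengths are 10, 1, 1.
A cycle of length ℓ contributes ℓ−1 transpositions, so π is a product of 9 transpositions — odd.

-1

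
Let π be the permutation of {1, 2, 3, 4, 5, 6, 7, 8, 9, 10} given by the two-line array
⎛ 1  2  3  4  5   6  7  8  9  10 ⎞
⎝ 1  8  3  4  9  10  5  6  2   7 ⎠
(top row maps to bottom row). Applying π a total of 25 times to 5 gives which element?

Tracing 5 → 9 → … returns to 5 after 7 steps, so 5 lies in a 7-cycle (2, 8, 6, 10, 7, 5, 9).
Since the cycle has length 7, π^25 acts on it the same as π^4 (25 mod 7 = 4).
Stepping 4 places around the cycle: 5 → 9 → 2 → 8 → 6.

6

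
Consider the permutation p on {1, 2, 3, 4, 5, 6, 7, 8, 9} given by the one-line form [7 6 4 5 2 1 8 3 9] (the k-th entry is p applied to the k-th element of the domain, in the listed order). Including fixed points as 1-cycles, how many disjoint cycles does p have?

2

The cycle decomposition is (1 7 8 3 4 5 2 6)(9), which has 2 cycles (counting 1-cycles).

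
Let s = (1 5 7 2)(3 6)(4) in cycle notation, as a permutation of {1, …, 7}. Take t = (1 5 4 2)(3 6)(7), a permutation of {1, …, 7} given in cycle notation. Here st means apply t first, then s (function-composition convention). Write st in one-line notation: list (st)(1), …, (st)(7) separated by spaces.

(st)(x) = s(t(x)). Computing each image: s(t(1)) = s(5) = 7, s(t(2)) = s(1) = 5, s(t(3)) = s(6) = 3, s(t(4)) = s(2) = 1, s(t(5)) = s(4) = 4, s(t(6)) = s(3) = 6, s(t(7)) = s(7) = 2.
Hence st = [7 5 3 1 4 6 2].

7 5 3 1 4 6 2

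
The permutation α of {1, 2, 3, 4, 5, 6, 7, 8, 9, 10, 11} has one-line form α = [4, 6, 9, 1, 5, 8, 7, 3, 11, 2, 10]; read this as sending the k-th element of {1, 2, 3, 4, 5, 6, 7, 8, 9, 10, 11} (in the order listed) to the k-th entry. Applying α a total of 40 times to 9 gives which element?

8

Tracing 9 → 11 → … returns to 9 after 7 steps, so 9 lies in a 7-cycle (2, 6, 8, 3, 9, 11, 10).
On a 7-cycle, α^7 is the identity, so α^40 = α^5 there (40 ≡ 5 mod 7).
Stepping 5 places around the cycle: 9 → 11 → 10 → 2 → 6 → 8.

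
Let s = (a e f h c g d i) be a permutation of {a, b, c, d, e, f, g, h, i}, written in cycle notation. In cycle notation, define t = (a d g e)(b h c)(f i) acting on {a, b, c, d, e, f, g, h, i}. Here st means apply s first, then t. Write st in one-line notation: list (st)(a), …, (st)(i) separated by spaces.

a h e f i c g b d

(st)(x) = t(s(x)). Computing each image: t(s(a)) = t(e) = a, t(s(b)) = t(b) = h, t(s(c)) = t(g) = e, t(s(d)) = t(i) = f, t(s(e)) = t(f) = i, t(s(f)) = t(h) = c, t(s(g)) = t(d) = g, t(s(h)) = t(c) = b, t(s(i)) = t(a) = d.
Hence st = [a h e f i c g b d].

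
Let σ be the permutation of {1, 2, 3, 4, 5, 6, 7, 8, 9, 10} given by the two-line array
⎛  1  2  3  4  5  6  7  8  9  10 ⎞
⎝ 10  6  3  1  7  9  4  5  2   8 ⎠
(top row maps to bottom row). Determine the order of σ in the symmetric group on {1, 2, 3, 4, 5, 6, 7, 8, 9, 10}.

Writing σ as disjoint cycles, the cycle lengths are 6, 3, 1.
Since disjoint cycles commute, ord(σ) = lcm(6, 3) = 6.

6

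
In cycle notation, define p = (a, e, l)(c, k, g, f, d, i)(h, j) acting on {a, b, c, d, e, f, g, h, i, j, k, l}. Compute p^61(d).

i

d lies in the 6-cycle (c, k, g, f, d, i).
Powers repeat with period 6 on this cycle, and 61 mod 6 = 1, so p^61(d) = p^1(d).
Advancing 1 step from d: d → i.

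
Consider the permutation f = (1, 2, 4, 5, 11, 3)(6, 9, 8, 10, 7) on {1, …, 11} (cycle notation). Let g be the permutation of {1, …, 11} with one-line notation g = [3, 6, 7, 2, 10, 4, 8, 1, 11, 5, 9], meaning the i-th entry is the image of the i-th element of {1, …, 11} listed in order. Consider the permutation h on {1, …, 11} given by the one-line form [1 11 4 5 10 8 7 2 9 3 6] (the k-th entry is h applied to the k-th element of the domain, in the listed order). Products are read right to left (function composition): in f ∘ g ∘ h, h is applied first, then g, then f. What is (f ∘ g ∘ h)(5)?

(f ∘ g ∘ h)(5) = f(g(h(5))). h(5) = 10, then g(10) = 5, then f(5) = 11, so the result is 11.

11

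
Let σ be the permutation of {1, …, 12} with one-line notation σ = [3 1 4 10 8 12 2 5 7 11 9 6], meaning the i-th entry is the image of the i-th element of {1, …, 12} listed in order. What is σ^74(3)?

Tracing 3 → 4 → … returns to 3 after 8 steps, so 3 lies in an 8-cycle (1 3 4 10 11 9 7 2).
Powers repeat with period 8 on this cycle, and 74 mod 8 = 2, so σ^74(3) = σ^2(3).
Advancing 2 steps from 3: 3 → 4 → 10.

10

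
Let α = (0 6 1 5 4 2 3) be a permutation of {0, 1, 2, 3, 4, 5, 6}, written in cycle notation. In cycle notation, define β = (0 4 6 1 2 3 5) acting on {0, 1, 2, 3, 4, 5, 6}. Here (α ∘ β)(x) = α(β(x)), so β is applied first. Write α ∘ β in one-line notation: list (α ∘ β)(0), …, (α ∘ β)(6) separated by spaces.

2 3 0 4 1 6 5

(α ∘ β)(x) = α(β(x)). Computing each image: α(β(0)) = α(4) = 2, α(β(1)) = α(2) = 3, α(β(2)) = α(3) = 0, α(β(3)) = α(5) = 4, α(β(4)) = α(6) = 1, α(β(5)) = α(0) = 6, α(β(6)) = α(1) = 5.
Hence α ∘ β = [2 3 0 4 1 6 5].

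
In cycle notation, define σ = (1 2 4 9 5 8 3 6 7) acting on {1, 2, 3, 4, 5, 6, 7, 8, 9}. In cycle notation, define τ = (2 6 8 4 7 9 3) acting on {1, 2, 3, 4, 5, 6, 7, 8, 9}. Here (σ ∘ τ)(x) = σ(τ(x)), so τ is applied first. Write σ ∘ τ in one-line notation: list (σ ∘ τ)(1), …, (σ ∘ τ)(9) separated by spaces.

2 7 4 1 8 3 5 9 6

(σ ∘ τ)(x) = σ(τ(x)). Computing each image: σ(τ(1)) = σ(1) = 2, σ(τ(2)) = σ(6) = 7, σ(τ(3)) = σ(2) = 4, σ(τ(4)) = σ(7) = 1, σ(τ(5)) = σ(5) = 8, σ(τ(6)) = σ(8) = 3, σ(τ(7)) = σ(9) = 5, σ(τ(8)) = σ(4) = 9, σ(τ(9)) = σ(3) = 6.
Hence σ ∘ τ = [2 7 4 1 8 3 5 9 6].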